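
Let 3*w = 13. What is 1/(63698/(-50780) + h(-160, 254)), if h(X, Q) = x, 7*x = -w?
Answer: -533190/998899 ≈ -0.53378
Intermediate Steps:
w = 13/3 (w = (1/3)*13 = 13/3 ≈ 4.3333)
x = -13/21 (x = (-1*13/3)/7 = (1/7)*(-13/3) = -13/21 ≈ -0.61905)
h(X, Q) = -13/21
1/(63698/(-50780) + h(-160, 254)) = 1/(63698/(-50780) - 13/21) = 1/(63698*(-1/50780) - 13/21) = 1/(-31849/25390 - 13/21) = 1/(-998899/533190) = -533190/998899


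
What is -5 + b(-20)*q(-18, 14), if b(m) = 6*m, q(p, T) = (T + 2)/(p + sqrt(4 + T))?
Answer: 1835/17 + 320*sqrt(2)/17 ≈ 134.56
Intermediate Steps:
q(p, T) = (2 + T)/(p + sqrt(4 + T))
-5 + b(-20)*q(-18, 14) = -5 + (6*(-20))*((2 + 14)/(-18 + sqrt(4 + 14))) = -5 - 120*16/(-18 + sqrt(18)) = -5 - 120*16/(-18 + 3*sqrt(2)) = -5 - 1920/(-18 + 3*sqrt(2))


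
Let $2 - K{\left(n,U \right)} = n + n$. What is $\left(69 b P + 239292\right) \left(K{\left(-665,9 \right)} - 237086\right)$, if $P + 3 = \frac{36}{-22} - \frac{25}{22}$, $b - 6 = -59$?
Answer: $- \frac{675301183851}{11} \approx -6.1391 \cdot 10^{10}$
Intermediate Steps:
$b = -53$ ($b = 6 - 59 = -53$)
$P = - \frac{127}{22}$ ($P = -3 + \left(\frac{36}{-22} - \frac{25}{22}\right) = -3 + \left(36 \left(- \frac{1}{22}\right) - \frac{25}{22}\right) = -3 - \frac{61}{22} = - \frac{127}{22} \approx -5.7727$)
$K{\left(n,U \right)} = 2 - 2 n$ ($K{\left(n,U \right)} = 2 - \left(n + n\right) = 2 - 2 n$)
$\left(69 b P + 239292\right) \left(K{\left(-665,9 \right)} - 237086\right) = \left(69 \left(-53\right) \left(- \frac{127}{22}\right) + 239292\right) \left(\left(2 - -1330\right) - 237086\right) = \left(\left(-3657\right) \left(- \frac{127}{22}\right) + 239292\right) \left(\left(2 + 1330\right) - 237086\right) = \left(\frac{464439}{22} + 239292\right) \left(1332 - 237086\right) = \frac{5728863}{22} \left(-235754\right) = - \frac{675301183851}{11}$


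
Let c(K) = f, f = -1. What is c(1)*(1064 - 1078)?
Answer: 14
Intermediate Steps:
c(K) = -1
c(1)*(1064 - 1078) = -(1064 - 1078) = -1*(-14) = 14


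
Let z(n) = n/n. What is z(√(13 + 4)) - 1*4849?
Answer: -4848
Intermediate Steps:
z(n) = 1
z(√(13 + 4)) - 1*4849 = 1 - 1*4849 = 1 - 4849 = -4848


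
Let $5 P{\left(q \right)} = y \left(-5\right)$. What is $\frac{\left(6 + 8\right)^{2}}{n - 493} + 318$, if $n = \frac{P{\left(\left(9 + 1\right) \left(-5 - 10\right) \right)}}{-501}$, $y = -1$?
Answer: $\frac{39222948}{123497} \approx 317.6$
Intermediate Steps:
$P{\left(q \right)} = 1$ ($P{\left(q \right)} = \frac{\left(-1\right) \left(-5\right)}{5} = \frac{1}{5} \cdot 5 = 1$)
$n = - \frac{1}{501}$ ($n = 1 \frac{1}{-501} = 1 \left(- \frac{1}{501}\right) = - \frac{1}{501} \approx -0.001996$)
$\frac{\left(6 + 8\right)^{2}}{n - 493} + 318 = \frac{\left(6 + 8\right)^{2}}{- \frac{1}{501} - 493} + 318 = \frac{14^{2}}{- \frac{246994}{501}} + 318 = \left(- \frac{501}{246994}\right) 196 + 318 = - \frac{49098}{123497} + 318 = \frac{39222948}{123497}$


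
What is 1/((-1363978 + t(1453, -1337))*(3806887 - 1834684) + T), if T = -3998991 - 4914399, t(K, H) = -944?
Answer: -1/2691912176556 ≈ -3.7148e-13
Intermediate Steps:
T = -8913390
1/((-1363978 + t(1453, -1337))*(3806887 - 1834684) + T) = 1/((-1363978 - 944)*(3806887 - 1834684) - 8913390) = 1/(-1364922*1972203 - 8913390) = 1/(-2691903263166 - 8913390) = 1/(-2691912176556) = -1/2691912176556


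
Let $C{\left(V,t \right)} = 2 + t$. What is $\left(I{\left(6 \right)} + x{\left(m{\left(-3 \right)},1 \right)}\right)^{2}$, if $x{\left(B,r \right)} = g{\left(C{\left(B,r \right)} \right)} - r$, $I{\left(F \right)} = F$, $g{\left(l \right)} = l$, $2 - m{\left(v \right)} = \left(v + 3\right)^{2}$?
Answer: $64$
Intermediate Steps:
$m{\left(v \right)} = 2 - \left(3 + v\right)^{2}$ ($m{\left(v \right)} = 2 - \left(v + 3\right)^{2} = 2 - \left(3 + v\right)^{2}$)
$x{\left(B,r \right)} = 2$ ($x{\left(B,r \right)} = \left(2 + r\right) - r = 2$)
$\left(I{\left(6 \right)} + x{\left(m{\left(-3 \right)},1 \right)}\right)^{2} = \left(6 + 2\right)^{2} = 8^{2} = 64$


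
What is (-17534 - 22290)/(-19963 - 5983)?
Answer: 19912/12973 ≈ 1.5349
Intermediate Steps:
(-17534 - 22290)/(-19963 - 5983) = -39824/(-25946) = -39824*(-1/25946) = 19912/12973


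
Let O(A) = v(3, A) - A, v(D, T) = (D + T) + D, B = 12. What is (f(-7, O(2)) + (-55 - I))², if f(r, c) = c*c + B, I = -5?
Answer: 4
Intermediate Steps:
v(D, T) = T + 2*D
O(A) = 6 (O(A) = (A + 2*3) - A = (A + 6) - A = (6 + A) - A = 6)
f(r, c) = 12 + c² (f(r, c) = c*c + 12 = c² + 12 = 12 + c²)
(f(-7, O(2)) + (-55 - I))² = ((12 + 6²) + (-55 - 1*(-5)))² = ((12 + 36) + (-55 + 5))² = (48 - 50)² = (-2)² = 4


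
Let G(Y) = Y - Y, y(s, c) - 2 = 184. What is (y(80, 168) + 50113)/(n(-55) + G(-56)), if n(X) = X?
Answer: -50299/55 ≈ -914.53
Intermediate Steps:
y(s, c) = 186 (y(s, c) = 2 + 184 = 186)
G(Y) = 0
(y(80, 168) + 50113)/(n(-55) + G(-56)) = (186 + 50113)/(-55 + 0) = 50299/(-55) = 50299*(-1/55) = -50299/55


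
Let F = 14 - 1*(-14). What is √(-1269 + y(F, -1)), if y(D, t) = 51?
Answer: I*√1218 ≈ 34.9*I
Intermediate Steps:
F = 28 (F = 14 + 14 = 28)
√(-1269 + y(F, -1)) = √(-1269 + 51) = √(-1218) = I*√1218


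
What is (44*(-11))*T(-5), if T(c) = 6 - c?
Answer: -5324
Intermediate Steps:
(44*(-11))*T(-5) = (44*(-11))*(6 - 1*(-5)) = -484*(6 + 5) = -484*11 = -5324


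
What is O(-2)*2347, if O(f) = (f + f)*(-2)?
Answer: 18776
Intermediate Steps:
O(f) = -4*f (O(f) = (2*f)*(-2) = -4*f)
O(-2)*2347 = -4*(-2)*2347 = 8*2347 = 18776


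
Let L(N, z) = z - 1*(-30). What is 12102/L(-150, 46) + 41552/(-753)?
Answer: 2977427/28614 ≈ 104.05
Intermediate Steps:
L(N, z) = 30 + z (L(N, z) = z + 30 = 30 + z)
12102/L(-150, 46) + 41552/(-753) = 12102/(30 + 46) + 41552/(-753) = 12102/76 + 41552*(-1/753) = 12102*(1/76) - 41552/753 = 6051/38 - 41552/753 = 2977427/28614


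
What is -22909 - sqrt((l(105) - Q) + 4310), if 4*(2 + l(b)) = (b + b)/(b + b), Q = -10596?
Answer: -22909 - sqrt(59617)/2 ≈ -23031.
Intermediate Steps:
l(b) = -7/4 (l(b) = -2 + ((b + b)/(b + b))/4 = -2 + ((2*b)/((2*b)))/4 = -2 + ((2*b)*(1/(2*b)))/4 = -2 + (1/4)*1 = -2 + 1/4 = -7/4)
-22909 - sqrt((l(105) - Q) + 4310) = -22909 - sqrt((-7/4 - 1*(-10596)) + 4310) = -22909 - sqrt((-7/4 + 10596) + 4310) = -22909 - sqrt(42377/4 + 4310) = -22909 - sqrt(59617/4) = -22909 - sqrt(59617)/2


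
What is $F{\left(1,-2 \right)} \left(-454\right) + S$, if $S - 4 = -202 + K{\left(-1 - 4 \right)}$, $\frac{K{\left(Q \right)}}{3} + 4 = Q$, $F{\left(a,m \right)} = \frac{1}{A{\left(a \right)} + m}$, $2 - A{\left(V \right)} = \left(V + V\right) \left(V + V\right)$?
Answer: $- \frac{223}{2} \approx -111.5$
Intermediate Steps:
$A{\left(V \right)} = 2 - 4 V^{2}$ ($A{\left(V \right)} = 2 - \left(V + V\right) \left(V + V\right) = 2 - 2 V 2 V = 2 - 4 V^{2}$)
$F{\left(a,m \right)} = \frac{1}{2 + m - 4 a^{2}}$ ($F{\left(a,m \right)} = \frac{1}{\left(2 - 4 a^{2}\right) + m} = \frac{1}{2 + m - 4 a^{2}}$)
$K{\left(Q \right)} = -12 + 3 Q$
$S = -225$ ($S = 4 - \left(214 - 3 \left(-1 - 4\right)\right) = 4 + \left(-202 + \left(-12 + 3 \left(-5\right)\right)\right) = 4 - 229 = -225$)
$F{\left(1,-2 \right)} \left(-454\right) + S = \frac{1}{2 - 2 - 4 \cdot 1^{2}} \left(-454\right) - 225 = \frac{1}{2 - 2 - 4} \left(-454\right) - 225 = \frac{1}{-4} \left(-454\right) - 225 = \left(- \frac{1}{4}\right) \left(-454\right) - 225 = \frac{227}{2} - 225 = - \frac{223}{2}$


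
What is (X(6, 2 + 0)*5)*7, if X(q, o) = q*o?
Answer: 420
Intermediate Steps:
X(q, o) = o*q
(X(6, 2 + 0)*5)*7 = (((2 + 0)*6)*5)*7 = ((2*6)*5)*7 = (12*5)*7 = 60*7 = 420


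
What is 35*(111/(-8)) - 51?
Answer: -4293/8 ≈ -536.63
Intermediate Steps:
35*(111/(-8)) - 51 = 35*(111*(-1/8)) - 51 = 35*(-111/8) - 51 = -3885/8 - 51 = -4293/8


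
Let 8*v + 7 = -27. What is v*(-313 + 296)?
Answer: 289/4 ≈ 72.250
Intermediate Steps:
v = -17/4 (v = -7/8 + (⅛)*(-27) = -7/8 - 27/8 = -17/4 ≈ -4.2500)
v*(-313 + 296) = -17*(-313 + 296)/4 = -17/4*(-17) = 289/4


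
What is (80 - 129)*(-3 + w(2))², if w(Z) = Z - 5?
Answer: -1764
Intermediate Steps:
w(Z) = -5 + Z
(80 - 129)*(-3 + w(2))² = (80 - 129)*(-3 + (-5 + 2))² = -49*(-3 - 3)² = -49*(-6)² = -49*36 = -1764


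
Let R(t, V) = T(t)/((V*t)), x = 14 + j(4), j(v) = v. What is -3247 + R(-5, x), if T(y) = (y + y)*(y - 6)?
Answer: -29234/9 ≈ -3248.2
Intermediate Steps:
x = 18 (x = 14 + 4 = 18)
T(y) = 2*y*(-6 + y) (T(y) = (2*y)*(-6 + y) = 2*y*(-6 + y))
R(t, V) = 2*(-6 + t)/V (R(t, V) = (2*t*(-6 + t))/((V*t)) = (2*t*(-6 + t))*(1/(V*t)) = 2*(-6 + t)/V)
-3247 + R(-5, x) = -3247 + 2*(-6 - 5)/18 = -3247 + 2*(1/18)*(-11) = -3247 - 11/9 = -29234/9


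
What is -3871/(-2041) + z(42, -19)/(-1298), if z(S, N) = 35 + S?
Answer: 442491/240838 ≈ 1.8373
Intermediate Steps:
-3871/(-2041) + z(42, -19)/(-1298) = -3871/(-2041) + (35 + 42)/(-1298) = -3871*(-1/2041) + 77*(-1/1298) = 3871/2041 - 7/118 = 442491/240838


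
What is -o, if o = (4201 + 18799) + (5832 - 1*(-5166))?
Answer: -33998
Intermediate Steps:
o = 33998 (o = 23000 + (5832 + 5166) = 23000 + 10998 = 33998)
-o = -1*33998 = -33998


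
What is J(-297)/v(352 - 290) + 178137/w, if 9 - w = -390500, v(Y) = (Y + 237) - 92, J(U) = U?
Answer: -8789646/8981707 ≈ -0.97862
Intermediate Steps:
v(Y) = 145 + Y (v(Y) = (237 + Y) - 92 = 145 + Y)
w = 390509 (w = 9 - 1*(-390500) = 9 + 390500 = 390509)
J(-297)/v(352 - 290) + 178137/w = -297/(145 + (352 - 290)) + 178137/390509 = -297/(145 + 62) + 178137*(1/390509) = -297/207 + 178137/390509 = -297*1/207 + 178137/390509 = -33/23 + 178137/390509 = -8789646/8981707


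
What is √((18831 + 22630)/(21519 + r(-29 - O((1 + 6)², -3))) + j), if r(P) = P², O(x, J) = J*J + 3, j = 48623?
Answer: √65429513538/1160 ≈ 220.51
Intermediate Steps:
O(x, J) = 3 + J² (O(x, J) = J² + 3 = 3 + J²)
√((18831 + 22630)/(21519 + r(-29 - O((1 + 6)², -3))) + j) = √((18831 + 22630)/(21519 + (-29 - (3 + (-3)²))²) + 48623) = √(41461/(21519 + (-29 - (3 + 9))²) + 48623) = √(41461/(21519 + (-29 - 1*12)²) + 48623) = √(41461/(21519 + (-29 - 12)²) + 48623) = √(41461/(21519 + (-41)²) + 48623) = √(41461/(21519 + 1681) + 48623) = √(41461/23200 + 48623) = √(1128095061/23200) = √65429513538/1160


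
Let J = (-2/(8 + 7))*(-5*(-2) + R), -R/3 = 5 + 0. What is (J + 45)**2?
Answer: 18769/9 ≈ 2085.4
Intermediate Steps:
R = -15 (R = -3*(5 + 0) = -3*5 = -15)
J = 2/3 (J = (-2/(8 + 7))*(-5*(-2) - 15) = (-2/15)*(10 - 15) = -2*1/15*(-5) = -2/15*(-5) = 2/3 ≈ 0.66667)
(J + 45)**2 = (2/3 + 45)**2 = (137/3)**2 = 18769/9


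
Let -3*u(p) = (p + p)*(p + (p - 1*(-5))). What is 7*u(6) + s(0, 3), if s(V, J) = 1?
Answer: -475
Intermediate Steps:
u(p) = -2*p*(5 + 2*p)/3 (u(p) = -(p + p)*(p + (p - 1*(-5)))/3 = -2*p*(p + (p + 5))/3 = -2*p*(p + (5 + p))/3 = -2*p*(5 + 2*p)/3)
7*u(6) + s(0, 3) = 7*(-⅔*6*(5 + 2*6)) + 1 = 7*(-⅔*6*(5 + 12)) + 1 = 7*(-⅔*6*17) + 1 = 7*(-68) + 1 = -476 + 1 = -475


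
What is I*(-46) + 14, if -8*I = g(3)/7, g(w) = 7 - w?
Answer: 121/7 ≈ 17.286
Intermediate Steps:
I = -1/14 (I = -(7 - 1*3)/(8*7) = -(7 - 3)/(8*7) = -1/(2*7) = -1/8*4/7 = -1/14 ≈ -0.071429)
I*(-46) + 14 = -1/14*(-46) + 14 = 23/7 + 14 = 121/7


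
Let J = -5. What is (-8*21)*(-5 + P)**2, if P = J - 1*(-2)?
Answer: -10752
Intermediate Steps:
P = -3 (P = -5 - 1*(-2) = -5 + 2 = -3)
(-8*21)*(-5 + P)**2 = (-8*21)*(-5 - 3)**2 = -168*(-8)**2 = -168*64 = -10752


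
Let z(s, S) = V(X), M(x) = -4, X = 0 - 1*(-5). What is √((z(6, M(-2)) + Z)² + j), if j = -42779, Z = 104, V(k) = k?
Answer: I*√30898 ≈ 175.78*I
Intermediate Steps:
X = 5 (X = 0 + 5 = 5)
z(s, S) = 5
√((z(6, M(-2)) + Z)² + j) = √((5 + 104)² - 42779) = √(109² - 42779) = √(11881 - 42779) = √(-30898) = I*√30898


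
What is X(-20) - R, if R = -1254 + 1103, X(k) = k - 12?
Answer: 119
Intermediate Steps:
X(k) = -12 + k
R = -151
X(-20) - R = (-12 - 20) - 1*(-151) = -32 + 151 = 119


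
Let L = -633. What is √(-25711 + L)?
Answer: 2*I*√6586 ≈ 162.31*I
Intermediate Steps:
√(-25711 + L) = √(-25711 - 633) = √(-26344) = 2*I*√6586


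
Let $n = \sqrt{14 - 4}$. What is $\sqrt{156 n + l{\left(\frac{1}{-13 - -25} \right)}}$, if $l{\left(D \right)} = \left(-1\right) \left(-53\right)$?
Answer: $\sqrt{53 + 156 \sqrt{10}} \approx 23.373$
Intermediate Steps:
$n = \sqrt{10} \approx 3.1623$
$l{\left(D \right)} = 53$
$\sqrt{156 n + l{\left(\frac{1}{-13 - -25} \right)}} = \sqrt{156 \sqrt{10} + 53} = \sqrt{53 + 156 \sqrt{10}}$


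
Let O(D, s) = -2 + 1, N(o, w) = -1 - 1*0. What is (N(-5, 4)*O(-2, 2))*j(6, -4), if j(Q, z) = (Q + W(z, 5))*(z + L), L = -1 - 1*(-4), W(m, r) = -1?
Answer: -5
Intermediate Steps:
N(o, w) = -1 (N(o, w) = -1 + 0 = -1)
O(D, s) = -1
L = 3 (L = -1 + 4 = 3)
j(Q, z) = (-1 + Q)*(3 + z) (j(Q, z) = (Q - 1)*(z + 3) = (-1 + Q)*(3 + z))
(N(-5, 4)*O(-2, 2))*j(6, -4) = (-1*(-1))*(-3 - 1*(-4) + 3*6 + 6*(-4)) = 1*(-3 + 4 + 18 - 24) = 1*(-5) = -5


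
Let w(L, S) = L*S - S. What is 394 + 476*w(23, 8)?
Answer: 84170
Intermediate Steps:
w(L, S) = -S + L*S
394 + 476*w(23, 8) = 394 + 476*(8*(-1 + 23)) = 394 + 476*(8*22) = 394 + 476*176 = 394 + 83776 = 84170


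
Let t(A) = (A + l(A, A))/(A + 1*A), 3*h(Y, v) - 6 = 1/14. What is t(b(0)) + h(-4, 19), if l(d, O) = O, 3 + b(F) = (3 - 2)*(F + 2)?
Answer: 127/42 ≈ 3.0238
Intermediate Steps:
h(Y, v) = 85/42 (h(Y, v) = 2 + (1/3)/14 = 2 + (1/3)*(1/14) = 2 + 1/42 = 85/42)
b(F) = -1 + F (b(F) = -3 + (3 - 2)*(F + 2) = -3 + 1*(2 + F) = -3 + (2 + F) = -1 + F)
t(A) = 1 (t(A) = (A + A)/(A + 1*A) = (2*A)/(A + A) = (2*A)/((2*A)) = (2*A)*(1/(2*A)) = 1)
t(b(0)) + h(-4, 19) = 1 + 85/42 = 127/42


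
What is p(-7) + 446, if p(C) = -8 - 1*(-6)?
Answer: 444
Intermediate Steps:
p(C) = -2 (p(C) = -8 + 6 = -2)
p(-7) + 446 = -2 + 446 = 444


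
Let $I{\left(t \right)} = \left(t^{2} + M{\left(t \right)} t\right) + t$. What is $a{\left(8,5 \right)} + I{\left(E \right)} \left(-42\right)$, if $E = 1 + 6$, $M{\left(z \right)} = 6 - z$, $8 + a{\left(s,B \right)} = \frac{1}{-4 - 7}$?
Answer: $- \frac{22727}{11} \approx -2066.1$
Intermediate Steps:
$a{\left(s,B \right)} = - \frac{89}{11}$ ($a{\left(s,B \right)} = -8 + \frac{1}{-4 - 7} = -8 + \frac{1}{-11} = -8 - \frac{1}{11} = - \frac{89}{11}$)
$E = 7$
$I{\left(t \right)} = t + t^{2} + t \left(6 - t\right)$ ($I{\left(t \right)} = \left(t^{2} + \left(6 - t\right) t\right) + t = \left(t^{2} + t \left(6 - t\right)\right) + t = t + t^{2} + t \left(6 - t\right)$)
$a{\left(8,5 \right)} + I{\left(E \right)} \left(-42\right) = - \frac{89}{11} + 7 \cdot 7 \left(-42\right) = - \frac{89}{11} + 49 \left(-42\right) = - \frac{89}{11} - 2058 = - \frac{22727}{11}$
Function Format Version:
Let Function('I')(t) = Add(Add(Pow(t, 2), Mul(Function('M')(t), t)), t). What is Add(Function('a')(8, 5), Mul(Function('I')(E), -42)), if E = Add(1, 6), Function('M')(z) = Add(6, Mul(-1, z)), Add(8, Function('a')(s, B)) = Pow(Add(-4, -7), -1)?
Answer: Rational(-22727, 11) ≈ -2066.1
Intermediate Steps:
Function('a')(s, B) = Rational(-89, 11) (Function('a')(s, B) = Add(-8, Pow(Add(-4, -7), -1)) = Add(-8, Pow(-11, -1)) = Add(-8, Rational(-1, 11)) = Rational(-89, 11))
E = 7
Function('I')(t) = Add(t, Pow(t, 2), Mul(t, Add(6, Mul(-1, t)))) (Function('I')(t) = Add(Add(Pow(t, 2), Mul(Add(6, Mul(-1, t)), t)), t) = Add(Add(Pow(t, 2), Mul(t, Add(6, Mul(-1, t)))), t) = Add(t, Pow(t, 2), Mul(t, Add(6, Mul(-1, t)))))
Add(Function('a')(8, 5), Mul(Function('I')(E), -42)) = Add(Rational(-89, 11), Mul(Mul(7, 7), -42)) = Add(Rational(-89, 11), Mul(49, -42)) = Add(Rational(-89, 11), -2058) = Rational(-22727, 11)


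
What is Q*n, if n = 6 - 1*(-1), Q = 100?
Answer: 700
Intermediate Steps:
n = 7 (n = 6 + 1 = 7)
Q*n = 100*7 = 700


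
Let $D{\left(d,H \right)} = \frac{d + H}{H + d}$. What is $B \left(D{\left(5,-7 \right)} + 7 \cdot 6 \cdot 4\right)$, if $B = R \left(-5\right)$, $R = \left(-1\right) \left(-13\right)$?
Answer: $-10985$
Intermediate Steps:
$R = 13$
$D{\left(d,H \right)} = 1$ ($D{\left(d,H \right)} = \frac{H + d}{H + d} = 1$)
$B = -65$ ($B = 13 \left(-5\right) = -65$)
$B \left(D{\left(5,-7 \right)} + 7 \cdot 6 \cdot 4\right) = - 65 \left(1 + 7 \cdot 6 \cdot 4\right) = - 65 \left(1 + 42 \cdot 4\right) = - 65 \left(1 + 168\right) = \left(-65\right) 169 = -10985$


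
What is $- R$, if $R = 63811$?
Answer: $-63811$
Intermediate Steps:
$- R = \left(-1\right) 63811 = -63811$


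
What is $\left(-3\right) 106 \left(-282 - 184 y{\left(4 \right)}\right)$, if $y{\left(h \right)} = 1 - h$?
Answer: $-85860$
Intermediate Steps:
$\left(-3\right) 106 \left(-282 - 184 y{\left(4 \right)}\right) = \left(-3\right) 106 \left(-282 - 184 \left(1 - 4\right)\right) = - 318 \left(-282 - 184 \left(1 - 4\right)\right) = - 318 \left(-282 - -552\right) = - 318 \left(-282 + 552\right) = \left(-318\right) 270 = -85860$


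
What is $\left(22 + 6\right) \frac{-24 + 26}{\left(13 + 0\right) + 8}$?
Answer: $\frac{8}{3} \approx 2.6667$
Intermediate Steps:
$\left(22 + 6\right) \frac{-24 + 26}{\left(13 + 0\right) + 8} = 28 \frac{2}{13 + 8} = 28 \cdot \frac{2}{21} = \frac{8}{3}$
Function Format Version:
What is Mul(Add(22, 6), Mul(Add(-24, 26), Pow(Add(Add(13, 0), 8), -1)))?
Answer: Rational(8, 3) ≈ 2.6667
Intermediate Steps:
Mul(Add(22, 6), Mul(Add(-24, 26), Pow(Add(Add(13, 0), 8), -1))) = Mul(28, Mul(2, Pow(Add(13, 8), -1))) = Mul(28, Mul(2, Pow(21, -1))) = Mul(28, Mul(2, Rational(1, 21))) = Mul(28, Rational(2, 21)) = Rational(8, 3)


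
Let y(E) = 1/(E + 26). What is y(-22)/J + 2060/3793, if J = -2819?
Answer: 23224767/42769868 ≈ 0.54302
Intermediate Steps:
y(E) = 1/(26 + E)
y(-22)/J + 2060/3793 = 1/((26 - 22)*(-2819)) + 2060/3793 = -1/2819/4 + 2060*(1/3793) = (¼)*(-1/2819) + 2060/3793 = -1/11276 + 2060/3793 = 23224767/42769868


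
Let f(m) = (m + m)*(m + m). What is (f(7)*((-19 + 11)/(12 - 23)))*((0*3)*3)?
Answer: 0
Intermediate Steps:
f(m) = 4*m² (f(m) = (2*m)*(2*m) = 4*m²)
(f(7)*((-19 + 11)/(12 - 23)))*((0*3)*3) = ((4*7²)*((-19 + 11)/(12 - 23)))*((0*3)*3) = ((4*49)*(-8/(-11)))*(0*3) = (196*(-8*(-1/11)))*0 = (196*(8/11))*0 = (1568/11)*0 = 0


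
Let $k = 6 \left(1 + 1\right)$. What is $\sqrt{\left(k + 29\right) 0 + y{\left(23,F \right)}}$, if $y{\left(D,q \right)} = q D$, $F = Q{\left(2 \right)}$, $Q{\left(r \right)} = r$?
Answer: $\sqrt{46} \approx 6.7823$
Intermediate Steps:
$k = 12$ ($k = 6 \cdot 2 = 12$)
$F = 2$
$y{\left(D,q \right)} = D q$
$\sqrt{\left(k + 29\right) 0 + y{\left(23,F \right)}} = \sqrt{\left(12 + 29\right) 0 + 23 \cdot 2} = \sqrt{41 \cdot 0 + 46} = \sqrt{0 + 46} = \sqrt{46}$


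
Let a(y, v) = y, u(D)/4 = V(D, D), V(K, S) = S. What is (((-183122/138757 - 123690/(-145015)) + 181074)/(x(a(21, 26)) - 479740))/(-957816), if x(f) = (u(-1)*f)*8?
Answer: 19176493759483/48731542912027005264 ≈ 3.9351e-7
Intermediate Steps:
u(D) = 4*D
x(f) = -32*f (x(f) = ((4*(-1))*f)*8 = -4*f*8 = -32*f)
(((-183122/138757 - 123690/(-145015)) + 181074)/(x(a(21, 26)) - 479740))/(-957816) = (((-183122/138757 - 123690/(-145015)) + 181074)/(-32*21 - 479740))/(-957816) = (((-183122*1/138757 - 123690*(-1/145015)) + 181074)/(-672 - 479740))*(-1/957816) = (((-9638/7303 + 24738/29003) + 181074)/(-480412))*(-1/957816) = ((-98869300/211808909 + 181074)*(-1/480412))*(-1/957816) = ((38352987518966/211808909)*(-1/480412))*(-1/957816) = -19176493759483/50877770795254*(-1/957816) = 19176493759483/48731542912027005264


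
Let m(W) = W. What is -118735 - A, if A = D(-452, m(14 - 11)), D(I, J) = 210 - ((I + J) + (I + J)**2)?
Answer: 82207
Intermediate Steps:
D(I, J) = 210 - I - J - (I + J)**2 (D(I, J) = 210 - (I + J + (I + J)**2) = 210 + (-I - J - (I + J)**2) = 210 - I - J - (I + J)**2)
A = -200942 (A = 210 - 1*(-452) - (14 - 11) - (-452 + (14 - 11))**2 = 210 + 452 - 1*3 - (-452 + 3)**2 = 210 + 452 - 3 - 1*(-449)**2 = 210 + 452 - 3 - 1*201601 = 210 + 452 - 3 - 201601 = -200942)
-118735 - A = -118735 - 1*(-200942) = -118735 + 200942 = 82207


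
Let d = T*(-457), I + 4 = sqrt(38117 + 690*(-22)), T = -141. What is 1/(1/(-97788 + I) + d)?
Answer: 616227290097107/39707837885685860656 + sqrt(22937)/39707837885685860656 ≈ 1.5519e-5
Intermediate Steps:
I = -4 + sqrt(22937) (I = -4 + sqrt(38117 + 690*(-22)) = -4 + sqrt(38117 - 15180) = -4 + sqrt(22937) ≈ 147.45)
d = 64437 (d = -141*(-457) = 64437)
1/(1/(-97788 + I) + d) = 1/(1/(-97788 + (-4 + sqrt(22937))) + 64437) = 1/(1/(-97792 + sqrt(22937)) + 64437) = 1/(64437 + 1/(-97792 + sqrt(22937)))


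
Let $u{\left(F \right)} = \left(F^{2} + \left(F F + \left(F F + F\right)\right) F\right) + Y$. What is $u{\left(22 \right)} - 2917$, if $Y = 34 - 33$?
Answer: $19348$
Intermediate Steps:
$Y = 1$ ($Y = 34 - 33 = 1$)
$u{\left(F \right)} = 1 + F^{2} + F \left(F + 2 F^{2}\right)$ ($u{\left(F \right)} = \left(F^{2} + \left(F F + \left(F F + F\right)\right) F\right) + 1 = \left(F^{2} + \left(F^{2} + \left(F^{2} + F\right)\right) F\right) + 1 = \left(F^{2} + \left(F^{2} + \left(F + F^{2}\right)\right) F\right) + 1 = \left(F^{2} + \left(F + 2 F^{2}\right) F\right) + 1 = \left(F^{2} + F \left(F + 2 F^{2}\right)\right) + 1 = 1 + F^{2} + F \left(F + 2 F^{2}\right)$)
$u{\left(22 \right)} - 2917 = \left(1 + 2 \cdot 22^{2} + 2 \cdot 22^{3}\right) - 2917 = \left(1 + 2 \cdot 484 + 2 \cdot 10648\right) - 2917 = \left(1 + 968 + 21296\right) - 2917 = 22265 - 2917 = 19348$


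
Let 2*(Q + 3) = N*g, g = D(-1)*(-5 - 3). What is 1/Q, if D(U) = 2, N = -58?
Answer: 1/461 ≈ 0.0021692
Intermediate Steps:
g = -16 (g = 2*(-5 - 3) = 2*(-8) = -16)
Q = 461 (Q = -3 + (-58*(-16))/2 = -3 + (1/2)*928 = -3 + 464 = 461)
1/Q = 1/461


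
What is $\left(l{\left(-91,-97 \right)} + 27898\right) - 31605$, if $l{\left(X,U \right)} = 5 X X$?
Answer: $37698$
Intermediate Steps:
$l{\left(X,U \right)} = 5 X^{2}$
$\left(l{\left(-91,-97 \right)} + 27898\right) - 31605 = \left(5 \left(-91\right)^{2} + 27898\right) - 31605 = \left(5 \cdot 8281 + 27898\right) - 31605 = \left(41405 + 27898\right) - 31605 = 69303 - 31605 = 37698$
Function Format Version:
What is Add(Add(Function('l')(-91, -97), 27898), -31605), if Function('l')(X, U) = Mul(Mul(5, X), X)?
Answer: 37698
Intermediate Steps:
Function('l')(X, U) = Mul(5, Pow(X, 2))
Add(Add(Function('l')(-91, -97), 27898), -31605) = Add(Add(Mul(5, Pow(-91, 2)), 27898), -31605) = Add(Add(Mul(5, 8281), 27898), -31605) = Add(Add(41405, 27898), -31605) = Add(69303, -31605) = 37698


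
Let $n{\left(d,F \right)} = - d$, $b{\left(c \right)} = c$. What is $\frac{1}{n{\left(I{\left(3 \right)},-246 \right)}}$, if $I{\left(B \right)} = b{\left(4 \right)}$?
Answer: $- \frac{1}{4} \approx -0.25$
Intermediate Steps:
$I{\left(B \right)} = 4$
$\frac{1}{n{\left(I{\left(3 \right)},-246 \right)}} = \frac{1}{\left(-1\right) 4} = \frac{1}{-4} = - \frac{1}{4}$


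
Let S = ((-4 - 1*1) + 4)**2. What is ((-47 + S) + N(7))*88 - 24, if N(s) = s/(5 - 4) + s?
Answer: -2840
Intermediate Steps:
S = 1 (S = ((-4 - 1) + 4)**2 = (-5 + 4)**2 = (-1)**2 = 1)
N(s) = 2*s (N(s) = s/1 + s = s*1 + s = s + s = 2*s)
((-47 + S) + N(7))*88 - 24 = ((-47 + 1) + 2*7)*88 - 24 = (-46 + 14)*88 - 24 = -32*88 - 24 = -2816 - 24 = -2840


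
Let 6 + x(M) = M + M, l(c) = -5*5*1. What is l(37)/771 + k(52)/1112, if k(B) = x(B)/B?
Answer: -685021/22291152 ≈ -0.030731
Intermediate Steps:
l(c) = -25 (l(c) = -25*1 = -25)
x(M) = -6 + 2*M (x(M) = -6 + (M + M) = -6 + 2*M)
k(B) = (-6 + 2*B)/B
l(37)/771 + k(52)/1112 = -25/771 + (2 - 6/52)/1112 = -25*1/771 + (2 - 6*1/52)*(1/1112) = -25/771 + (2 - 3/26)*(1/1112) = -25/771 + (49/26)*(1/1112) = -25/771 + 49/28912 = -685021/22291152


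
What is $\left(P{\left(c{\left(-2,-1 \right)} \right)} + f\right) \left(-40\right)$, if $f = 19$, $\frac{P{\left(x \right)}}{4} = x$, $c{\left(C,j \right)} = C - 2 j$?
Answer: $-760$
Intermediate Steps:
$P{\left(x \right)} = 4 x$
$\left(P{\left(c{\left(-2,-1 \right)} \right)} + f\right) \left(-40\right) = \left(4 \left(-2 - -2\right) + 19\right) \left(-40\right) = \left(4 \left(-2 + 2\right) + 19\right) \left(-40\right) = \left(4 \cdot 0 + 19\right) \left(-40\right) = \left(0 + 19\right) \left(-40\right) = 19 \left(-40\right) = -760$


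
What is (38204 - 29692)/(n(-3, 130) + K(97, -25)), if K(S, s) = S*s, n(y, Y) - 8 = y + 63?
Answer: -8512/2357 ≈ -3.6114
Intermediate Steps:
n(y, Y) = 71 + y (n(y, Y) = 8 + (y + 63) = 8 + (63 + y) = 71 + y)
(38204 - 29692)/(n(-3, 130) + K(97, -25)) = (38204 - 29692)/((71 - 3) + 97*(-25)) = 8512/(68 - 2425) = 8512/(-2357) = 8512*(-1/2357) = -8512/2357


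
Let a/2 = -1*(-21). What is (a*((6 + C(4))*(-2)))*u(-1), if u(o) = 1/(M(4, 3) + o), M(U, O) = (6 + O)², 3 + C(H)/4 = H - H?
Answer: 63/10 ≈ 6.3000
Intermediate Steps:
C(H) = -12 (C(H) = -12 + 4*(H - H) = -12 + 4*0 = -12 + 0 = -12)
a = 42 (a = 2*(-1*(-21)) = 2*21 = 42)
u(o) = 1/(81 + o) (u(o) = 1/((6 + 3)² + o) = 1/(9² + o) = 1/(81 + o))
(a*((6 + C(4))*(-2)))*u(-1) = (42*((6 - 12)*(-2)))/(81 - 1) = (42*(-6*(-2)))/80 = (42*12)*(1/80) = 504*(1/80) = 63/10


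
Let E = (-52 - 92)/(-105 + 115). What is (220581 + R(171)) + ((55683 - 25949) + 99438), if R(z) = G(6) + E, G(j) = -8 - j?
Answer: 1748623/5 ≈ 3.4972e+5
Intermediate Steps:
E = -72/5 (E = -144/10 = -144*⅒ = -72/5 ≈ -14.400)
R(z) = -142/5 (R(z) = (-8 - 1*6) - 72/5 = (-8 - 6) - 72/5 = -14 - 72/5 = -142/5)
(220581 + R(171)) + ((55683 - 25949) + 99438) = (220581 - 142/5) + ((55683 - 25949) + 99438) = 1102763/5 + (29734 + 99438) = 1102763/5 + 129172 = 1748623/5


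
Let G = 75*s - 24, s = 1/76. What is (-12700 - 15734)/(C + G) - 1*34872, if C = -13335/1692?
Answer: -1405020633/41383 ≈ -33952.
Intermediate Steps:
s = 1/76 ≈ 0.013158
C = -4445/564 (C = -13335*1/1692 = -4445/564 ≈ -7.8812)
G = -1749/76 (G = 75*(1/76) - 24 = 75/76 - 24 = -1749/76 ≈ -23.013)
(-12700 - 15734)/(C + G) - 1*34872 = (-12700 - 15734)/(-4445/564 - 1749/76) - 1*34872 = -28434/(-82766/2679) - 34872 = -28434*(-2679/82766) - 34872 = 38087343/41383 - 34872 = -1405020633/41383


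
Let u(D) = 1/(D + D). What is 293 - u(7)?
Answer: 4101/14 ≈ 292.93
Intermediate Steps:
u(D) = 1/(2*D)
293 - u(7) = 293 - 1/(2*7) = 293 - 1*1/14 = 293 - 1/14 = 4101/14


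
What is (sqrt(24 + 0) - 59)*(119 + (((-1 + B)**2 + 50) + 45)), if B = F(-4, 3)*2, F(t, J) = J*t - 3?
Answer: -69325 + 2350*sqrt(6) ≈ -63569.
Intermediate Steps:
F(t, J) = -3 + J*t
B = -30 (B = (-3 + 3*(-4))*2 = (-3 - 12)*2 = -15*2 = -30)
(sqrt(24 + 0) - 59)*(119 + (((-1 + B)**2 + 50) + 45)) = (sqrt(24 + 0) - 59)*(119 + (((-1 - 30)**2 + 50) + 45)) = (sqrt(24) - 59)*(119 + (((-31)**2 + 50) + 45)) = (2*sqrt(6) - 59)*(119 + ((961 + 50) + 45)) = (-59 + 2*sqrt(6))*(119 + (1011 + 45)) = (-59 + 2*sqrt(6))*(119 + 1056) = (-59 + 2*sqrt(6))*1175 = -69325 + 2350*sqrt(6)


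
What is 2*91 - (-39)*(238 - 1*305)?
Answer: -2431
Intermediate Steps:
2*91 - (-39)*(238 - 1*305) = 182 - (-39)*(238 - 305) = 182 - (-39)*(-67) = 182 - 1*2613 = 182 - 2613 = -2431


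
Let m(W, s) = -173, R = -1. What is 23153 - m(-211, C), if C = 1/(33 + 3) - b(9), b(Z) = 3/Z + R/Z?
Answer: 23326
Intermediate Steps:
b(Z) = 2/Z (b(Z) = 3/Z - 1/Z = 2/Z)
C = -7/36 (C = 1/(33 + 3) - 2/9 = 1/36 - 2/9 = -7/36 ≈ -0.19444)
23153 - m(-211, C) = 23153 - 1*(-173) = 23153 + 173 = 23326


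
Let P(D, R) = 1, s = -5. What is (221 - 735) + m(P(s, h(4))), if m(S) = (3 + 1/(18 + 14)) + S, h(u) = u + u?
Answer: -16319/32 ≈ -509.97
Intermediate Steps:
h(u) = 2*u
m(S) = 97/32 + S (m(S) = (3 + 1/32) + S = 97/32 + S)
(221 - 735) + m(P(s, h(4))) = (221 - 735) + (97/32 + 1) = -514 + 129/32 = -16319/32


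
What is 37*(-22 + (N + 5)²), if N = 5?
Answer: 2886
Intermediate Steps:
37*(-22 + (N + 5)²) = 37*(-22 + (5 + 5)²) = 37*(-22 + 10²) = 37*(-22 + 100) = 37*78 = 2886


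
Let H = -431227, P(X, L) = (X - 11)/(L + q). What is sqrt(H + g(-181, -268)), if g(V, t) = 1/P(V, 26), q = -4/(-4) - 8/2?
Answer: I*sqrt(248386821)/24 ≈ 656.68*I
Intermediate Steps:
q = -3 (q = -4*(-1/4) - 8*1/2 = 1 - 4 = -3)
P(X, L) = (-11 + X)/(-3 + L) (P(X, L) = (X - 11)/(L - 3) = (-11 + X)/(-3 + L))
g(V, t) = 1/(-11/23 + V/23) (g(V, t) = 1/((-11 + V)/(-3 + 26)) = 1/((-11 + V)/23) = 1/(-11/23 + V/23))
sqrt(H + g(-181, -268)) = sqrt(-431227 + 23/(-11 - 181)) = sqrt(-431227 + 23/(-192)) = sqrt(-431227 + 23*(-1/192)) = sqrt(-431227 - 23/192) = sqrt(-82795607/192) = I*sqrt(248386821)/24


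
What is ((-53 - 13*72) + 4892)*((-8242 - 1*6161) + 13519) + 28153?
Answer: -3422099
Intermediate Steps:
((-53 - 13*72) + 4892)*((-8242 - 1*6161) + 13519) + 28153 = ((-53 - 936) + 4892)*((-8242 - 6161) + 13519) + 28153 = (-989 + 4892)*(-14403 + 13519) + 28153 = 3903*(-884) + 28153 = -3450252 + 28153 = -3422099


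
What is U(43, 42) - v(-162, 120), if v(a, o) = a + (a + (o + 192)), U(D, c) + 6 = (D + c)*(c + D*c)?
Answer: 157086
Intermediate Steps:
U(D, c) = -6 + (D + c)*(c + D*c)
v(a, o) = 192 + o + 2*a (v(a, o) = a + (a + (192 + o)) = a + (192 + a + o) = 192 + o + 2*a)
U(43, 42) - v(-162, 120) = (-6 + 42**2 + 43*42 + 43*42**2 + 42*43**2) - (192 + 120 + 2*(-162)) = (-6 + 1764 + 1806 + 43*1764 + 42*1849) - (192 + 120 - 324) = (-6 + 1764 + 1806 + 75852 + 77658) - 1*(-12) = 157074 + 12 = 157086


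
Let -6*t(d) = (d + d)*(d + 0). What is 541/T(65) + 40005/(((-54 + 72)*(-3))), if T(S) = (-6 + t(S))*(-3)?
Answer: -18856889/25458 ≈ -740.71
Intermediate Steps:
t(d) = -d**2/3 (t(d) = -(d + d)*(d + 0)/6 = -2*d*d/6 = -d**2/3)
T(S) = 18 + S**2 (T(S) = (-6 - S**2/3)*(-3) = 18 + S**2)
541/T(65) + 40005/(((-54 + 72)*(-3))) = 541/(18 + 65**2) + 40005/(((-54 + 72)*(-3))) = 541/(18 + 4225) + 40005/((18*(-3))) = 541/4243 + 40005/(-54) = 541*(1/4243) + 40005*(-1/54) = 541/4243 - 4445/6 = -18856889/25458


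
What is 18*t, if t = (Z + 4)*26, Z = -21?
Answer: -7956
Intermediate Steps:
t = -442 (t = (-21 + 4)*26 = -17*26 = -442)
18*t = 18*(-442) = -7956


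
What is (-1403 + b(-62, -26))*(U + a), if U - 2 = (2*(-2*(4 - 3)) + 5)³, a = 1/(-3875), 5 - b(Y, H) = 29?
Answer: -16587448/3875 ≈ -4280.6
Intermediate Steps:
b(Y, H) = -24 (b(Y, H) = 5 - 1*29 = 5 - 29 = -24)
a = -1/3875 ≈ -0.00025806
U = 3 (U = 2 + (2*(-2*(4 - 3)) + 5)³ = 2 + (2*(-2*1) + 5)³ = 2 + (2*(-2) + 5)³ = 2 + (-4 + 5)³ = 2 + 1³ = 2 + 1 = 3)
(-1403 + b(-62, -26))*(U + a) = (-1403 - 24)*(3 - 1/3875) = -1427*11624/3875 = -16587448/3875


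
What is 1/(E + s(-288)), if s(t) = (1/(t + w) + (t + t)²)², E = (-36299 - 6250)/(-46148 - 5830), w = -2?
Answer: 728558300/80196282101607081573 ≈ 9.0847e-12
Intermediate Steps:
E = 14183/17326 (E = -42549/(-51978) = -42549*(-1/51978) = 14183/17326 ≈ 0.81860)
s(t) = (1/(-2 + t) + 4*t²)² (s(t) = (1/(t - 2) + (t + t)²)² = (1/(-2 + t) + (2*t)²)² = (1/(-2 + t) + 4*t²)²)
1/(E + s(-288)) = 1/(14183/17326 + (1 - 8*(-288)² + 4*(-288)³)²/(-2 - 288)²) = 1/(14183/17326 + (1 - 8*82944 + 4*(-23887872))²/(-290)²) = 1/(14183/17326 + (1 - 663552 - 95551488)²/84100) = 1/(14183/17326 + (1/84100)*(-96215039)²) = 1/(14183/17326 + (1/84100)*9257333729771521) = 1/(14183/17326 + 9257333729771521/84100) = 1/(80196282101607081573/728558300) = 728558300/80196282101607081573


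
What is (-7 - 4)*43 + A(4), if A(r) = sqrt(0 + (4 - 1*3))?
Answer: -472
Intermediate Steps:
A(r) = 1 (A(r) = sqrt(0 + (4 - 3)) = sqrt(0 + 1) = sqrt(1) = 1)
(-7 - 4)*43 + A(4) = (-7 - 4)*43 + 1 = -11*43 + 1 = -473 + 1 = -472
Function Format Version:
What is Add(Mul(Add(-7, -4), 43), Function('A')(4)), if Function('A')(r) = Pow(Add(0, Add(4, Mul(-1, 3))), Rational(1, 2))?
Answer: -472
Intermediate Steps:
Function('A')(r) = 1 (Function('A')(r) = Pow(Add(0, Add(4, -3)), Rational(1, 2)) = Pow(Add(0, 1), Rational(1, 2)) = Pow(1, Rational(1, 2)) = 1)
Add(Mul(Add(-7, -4), 43), Function('A')(4)) = Add(Mul(Add(-7, -4), 43), 1) = Add(Mul(-11, 43), 1) = Add(-473, 1) = -472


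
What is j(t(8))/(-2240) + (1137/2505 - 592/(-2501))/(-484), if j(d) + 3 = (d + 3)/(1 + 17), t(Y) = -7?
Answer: 97991/8420166720 ≈ 1.1638e-5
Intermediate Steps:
j(d) = -17/6 + d/18 (j(d) = -3 + (d + 3)/(1 + 17) = -3 + (3 + d)/18 = -3 + (3 + d)*(1/18) = -3 + (⅙ + d/18) = -17/6 + d/18)
j(t(8))/(-2240) + (1137/2505 - 592/(-2501))/(-484) = (-17/6 + (1/18)*(-7))/(-2240) + (1137/2505 - 592/(-2501))/(-484) = (-17/6 - 7/18)*(-1/2240) + (1137*(1/2505) - 592*(-1/2501))*(-1/484) = -29/9*(-1/2240) + (379/835 + 592/2501)*(-1/484) = 29/20160 + (1442199/2088335)*(-1/484) = 29/20160 - 11919/8353340 = 97991/8420166720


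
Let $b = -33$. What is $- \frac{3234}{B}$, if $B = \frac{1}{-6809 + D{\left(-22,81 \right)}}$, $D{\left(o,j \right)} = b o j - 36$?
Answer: $-168041874$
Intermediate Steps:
$D{\left(o,j \right)} = -36 - 33 j o$ ($D{\left(o,j \right)} = - 33 o j - 36 = - 33 j o - 36 = -36 - 33 j o$)
$B = \frac{1}{51961}$ ($B = \frac{1}{-6809 - \left(36 + 2673 \left(-22\right)\right)} = \frac{1}{-6809 + \left(-36 + 58806\right)} = \frac{1}{-6809 + 58770} = \frac{1}{51961} \approx 1.9245 \cdot 10^{-5}$)
$- \frac{3234}{B} = - 3234 \frac{1}{\frac{1}{51961}} = \left(-3234\right) 51961 = -168041874$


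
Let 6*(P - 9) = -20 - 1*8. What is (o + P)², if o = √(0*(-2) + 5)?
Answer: 214/9 + 26*√5/3 ≈ 43.157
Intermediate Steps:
P = 13/3 (P = 9 + (-20 - 1*8)/6 = 9 + (-20 - 8)/6 = 9 + (⅙)*(-28) = 9 - 14/3 = 13/3 ≈ 4.3333)
o = √5 (o = √(0 + 5) = √5 ≈ 2.2361)
(o + P)² = (√5 + 13/3)² = (13/3 + √5)²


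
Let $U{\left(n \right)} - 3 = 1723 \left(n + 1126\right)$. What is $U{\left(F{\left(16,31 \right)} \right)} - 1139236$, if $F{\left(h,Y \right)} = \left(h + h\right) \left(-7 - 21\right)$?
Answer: $-742943$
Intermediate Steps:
$F{\left(h,Y \right)} = - 56 h$ ($F{\left(h,Y \right)} = 2 h \left(-28\right) = - 56 h$)
$U{\left(n \right)} = 1940101 + 1723 n$ ($U{\left(n \right)} = 3 + 1723 \left(n + 1126\right) = 3 + 1723 \left(1126 + n\right) = 3 + \left(1940098 + 1723 n\right) = 1940101 + 1723 n$)
$U{\left(F{\left(16,31 \right)} \right)} - 1139236 = \left(1940101 + 1723 \left(\left(-56\right) 16\right)\right) - 1139236 = \left(1940101 + 1723 \left(-896\right)\right) - 1139236 = \left(1940101 - 1543808\right) - 1139236 = 396293 - 1139236 = -742943$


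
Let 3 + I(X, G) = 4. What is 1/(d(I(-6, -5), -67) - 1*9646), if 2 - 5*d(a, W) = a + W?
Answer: -5/48162 ≈ -0.00010382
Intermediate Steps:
I(X, G) = 1 (I(X, G) = -3 + 4 = 1)
d(a, W) = ⅖ - W/5 - a/5 (d(a, W) = ⅖ - (a + W)/5 = ⅖ - (W + a)/5 = ⅖ + (-W/5 - a/5) = ⅖ - W/5 - a/5)
1/(d(I(-6, -5), -67) - 1*9646) = 1/((⅖ - ⅕*(-67) - ⅕*1) - 1*9646) = 1/((⅖ + 67/5 - ⅕) - 9646) = 1/(68/5 - 9646) = 1/(-48162/5) = -5/48162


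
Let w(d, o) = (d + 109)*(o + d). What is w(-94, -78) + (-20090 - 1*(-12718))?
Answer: -9952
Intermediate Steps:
w(d, o) = (109 + d)*(d + o)
w(-94, -78) + (-20090 - 1*(-12718)) = ((-94)**2 + 109*(-94) + 109*(-78) - 94*(-78)) + (-20090 - 1*(-12718)) = (8836 - 10246 - 8502 + 7332) + (-20090 + 12718) = -2580 - 7372 = -9952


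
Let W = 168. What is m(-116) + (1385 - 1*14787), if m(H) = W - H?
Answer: -13118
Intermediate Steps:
m(H) = 168 - H
m(-116) + (1385 - 1*14787) = (168 - 1*(-116)) + (1385 - 1*14787) = (168 + 116) + (1385 - 14787) = 284 - 13402 = -13118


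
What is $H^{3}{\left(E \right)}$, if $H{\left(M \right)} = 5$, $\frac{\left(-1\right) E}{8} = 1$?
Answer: $125$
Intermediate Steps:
$E = -8$ ($E = \left(-8\right) 1 = -8$)
$H^{3}{\left(E \right)} = 5^{3} = 125$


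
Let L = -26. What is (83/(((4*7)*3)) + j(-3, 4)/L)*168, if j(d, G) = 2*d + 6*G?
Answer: 646/13 ≈ 49.692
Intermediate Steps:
(83/(((4*7)*3)) + j(-3, 4)/L)*168 = (83/(((4*7)*3)) + (2*(-3) + 6*4)/(-26))*168 = (83/((28*3)) + (-6 + 24)*(-1/26))*168 = (83/84 + 18*(-1/26))*168 = (83*(1/84) - 9/13)*168 = (83/84 - 9/13)*168 = (323/1092)*168 = 646/13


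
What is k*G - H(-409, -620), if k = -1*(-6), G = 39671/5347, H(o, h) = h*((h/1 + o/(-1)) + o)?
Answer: -2055148774/5347 ≈ -3.8436e+5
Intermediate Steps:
H(o, h) = h² (H(o, h) = h*((h*1 + o*(-1)) + o) = h*((h - o) + o) = h*h = h²)
G = 39671/5347 (G = 39671*(1/5347) = 39671/5347 ≈ 7.4193)
k = 6
k*G - H(-409, -620) = 6*(39671/5347) - 1*(-620)² = 238026/5347 - 1*384400 = 238026/5347 - 384400 = -2055148774/5347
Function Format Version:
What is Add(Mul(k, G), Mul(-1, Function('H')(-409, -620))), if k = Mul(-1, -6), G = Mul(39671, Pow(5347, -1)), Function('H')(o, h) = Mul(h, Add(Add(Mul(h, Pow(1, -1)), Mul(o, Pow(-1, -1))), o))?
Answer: Rational(-2055148774, 5347) ≈ -3.8436e+5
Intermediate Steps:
Function('H')(o, h) = Pow(h, 2) (Function('H')(o, h) = Mul(h, Add(Add(Mul(h, 1), Mul(o, -1)), o)) = Mul(h, Add(Add(h, Mul(-1, o)), o)) = Mul(h, h) = Pow(h, 2))
G = Rational(39671, 5347) (G = Mul(39671, Rational(1, 5347)) = Rational(39671, 5347) ≈ 7.4193)
k = 6
Add(Mul(k, G), Mul(-1, Function('H')(-409, -620))) = Add(Mul(6, Rational(39671, 5347)), Mul(-1, Pow(-620, 2))) = Add(Rational(238026, 5347), Mul(-1, 384400)) = Add(Rational(238026, 5347), -384400) = Rational(-2055148774, 5347)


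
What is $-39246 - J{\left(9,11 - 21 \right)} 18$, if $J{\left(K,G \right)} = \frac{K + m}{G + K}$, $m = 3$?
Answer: $-39030$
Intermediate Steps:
$J{\left(K,G \right)} = \frac{3 + K}{G + K}$ ($J{\left(K,G \right)} = \frac{K + 3}{G + K} = \frac{3 + K}{G + K}$)
$-39246 - J{\left(9,11 - 21 \right)} 18 = -39246 - \frac{3 + 9}{\left(11 - 21\right) + 9} \cdot 18 = -39246 - \frac{1}{-10 + 9} \cdot 12 \cdot 18 = -39246 - \frac{1}{-1} \cdot 12 \cdot 18 = -39246 - \left(-1\right) 12 \cdot 18 = -39246 - \left(-12\right) 18 = -39246 - -216 = -39246 + 216 = -39030$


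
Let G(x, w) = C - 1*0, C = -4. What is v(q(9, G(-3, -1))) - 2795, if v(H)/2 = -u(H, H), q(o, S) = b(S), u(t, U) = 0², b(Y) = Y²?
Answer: -2795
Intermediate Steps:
G(x, w) = -4 (G(x, w) = -4 - 1*0 = -4 + 0 = -4)
u(t, U) = 0
q(o, S) = S²
v(H) = 0 (v(H) = 2*(-1*0) = 2*0 = 0)
v(q(9, G(-3, -1))) - 2795 = 0 - 2795 = -2795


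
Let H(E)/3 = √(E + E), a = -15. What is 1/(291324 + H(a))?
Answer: 48554/14144945541 - I*√30/28289891082 ≈ 3.4326e-6 - 1.9361e-10*I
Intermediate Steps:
H(E) = 3*√2*√E (H(E) = 3*√(E + E) = 3*√(2*E) = 3*(√2*√E) = 3*√2*√E)
1/(291324 + H(a)) = 1/(291324 + 3*√2*√(-15)) = 1/(291324 + 3*√2*(I*√15)) = 1/(291324 + 3*I*√30)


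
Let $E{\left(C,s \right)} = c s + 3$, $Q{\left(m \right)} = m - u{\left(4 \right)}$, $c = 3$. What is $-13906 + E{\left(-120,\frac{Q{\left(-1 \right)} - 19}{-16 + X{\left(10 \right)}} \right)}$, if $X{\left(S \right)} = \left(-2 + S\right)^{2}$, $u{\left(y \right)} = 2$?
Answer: $- \frac{111235}{8} \approx -13904.0$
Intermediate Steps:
$Q{\left(m \right)} = -2 + m$ ($Q{\left(m \right)} = m - 2 = -2 + m$)
$E{\left(C,s \right)} = 3 + 3 s$ ($E{\left(C,s \right)} = 3 s + 3 = 3 + 3 s$)
$-13906 + E{\left(-120,\frac{Q{\left(-1 \right)} - 19}{-16 + X{\left(10 \right)}} \right)} = -13906 + \left(3 + 3 \frac{\left(-2 - 1\right) - 19}{-16 + \left(-2 + 10\right)^{2}}\right) = -13906 + \left(3 + 3 \frac{-3 - 19}{-16 + 8^{2}}\right) = -13906 + \left(3 + 3 \left(- \frac{22}{-16 + 64}\right)\right) = -13906 + \left(3 + 3 \left(- \frac{22}{48}\right)\right) = -13906 + \left(3 + 3 \left(\left(-22\right) \frac{1}{48}\right)\right) = -13906 + \left(3 + 3 \left(- \frac{11}{24}\right)\right) = -13906 + \left(3 - \frac{11}{8}\right) = -13906 + \frac{13}{8} = - \frac{111235}{8}$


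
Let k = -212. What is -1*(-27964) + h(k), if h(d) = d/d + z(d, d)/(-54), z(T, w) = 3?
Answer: 503369/18 ≈ 27965.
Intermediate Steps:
h(d) = 17/18 (h(d) = d/d + 3/(-54) = 1 + 3*(-1/54) = 1 - 1/18 = 17/18)
-1*(-27964) + h(k) = -1*(-27964) + 17/18 = 27964 + 17/18 = 503369/18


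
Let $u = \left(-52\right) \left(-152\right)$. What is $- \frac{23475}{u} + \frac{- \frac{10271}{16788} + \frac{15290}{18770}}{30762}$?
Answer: $- \frac{2844411664613995}{957711595273056} \approx -2.97$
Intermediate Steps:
$u = 7904$
$- \frac{23475}{u} + \frac{- \frac{10271}{16788} + \frac{15290}{18770}}{30762} = - \frac{23475}{7904} + \frac{- \frac{10271}{16788} + \frac{15290}{18770}}{30762} = \left(-23475\right) \frac{1}{7904} + \left(\left(-10271\right) \frac{1}{16788} + 15290 \cdot \frac{1}{18770}\right) \frac{1}{30762} = - \frac{23475}{7904} + \left(- \frac{10271}{16788} + \frac{1529}{1877}\right) \frac{1}{30762} = - \frac{23475}{7904} + \frac{6390185}{31511076} \cdot \frac{1}{30762} = - \frac{23475}{7904} + \frac{6390185}{969343719912} = - \frac{2844411664613995}{957711595273056}$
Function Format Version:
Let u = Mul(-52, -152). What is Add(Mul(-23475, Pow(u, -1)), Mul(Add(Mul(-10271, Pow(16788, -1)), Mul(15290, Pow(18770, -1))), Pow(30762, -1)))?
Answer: Rational(-2844411664613995, 957711595273056) ≈ -2.9700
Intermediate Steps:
u = 7904
Add(Mul(-23475, Pow(u, -1)), Mul(Add(Mul(-10271, Pow(16788, -1)), Mul(15290, Pow(18770, -1))), Pow(30762, -1))) = Add(Mul(-23475, Pow(7904, -1)), Mul(Add(Mul(-10271, Pow(16788, -1)), Mul(15290, Pow(18770, -1))), Pow(30762, -1))) = Add(Mul(-23475, Rational(1, 7904)), Mul(Add(Mul(-10271, Rational(1, 16788)), Mul(15290, Rational(1, 18770))), Rational(1, 30762))) = Add(Rational(-23475, 7904), Mul(Add(Rational(-10271, 16788), Rational(1529, 1877)), Rational(1, 30762))) = Add(Rational(-23475, 7904), Mul(Rational(6390185, 31511076), Rational(1, 30762))) = Add(Rational(-23475, 7904), Rational(6390185, 969343719912)) = Rational(-2844411664613995, 957711595273056)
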